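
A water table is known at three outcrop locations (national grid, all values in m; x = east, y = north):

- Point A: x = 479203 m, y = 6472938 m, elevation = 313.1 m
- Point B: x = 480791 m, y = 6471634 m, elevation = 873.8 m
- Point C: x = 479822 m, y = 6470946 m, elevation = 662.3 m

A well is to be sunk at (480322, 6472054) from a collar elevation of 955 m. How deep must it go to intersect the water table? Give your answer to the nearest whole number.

250 m

Let the plane be z = a·x + b·y + c.
Point B−Point A: 1588a − 1304b = 560.7;  Point C−Point A: 619a − 1992b = 349.2.
Solving gives a = 0.28078264, b = −0.08804997.
Then c = 313.1 − a·479203 − b·6472938 = 435703.22.
At (480322, 6472054): z_contact = 134866.1 − 569864.2 + 435703.22 = 705.1 m.
Depth below ground = 955 − 705.1 = 250 m.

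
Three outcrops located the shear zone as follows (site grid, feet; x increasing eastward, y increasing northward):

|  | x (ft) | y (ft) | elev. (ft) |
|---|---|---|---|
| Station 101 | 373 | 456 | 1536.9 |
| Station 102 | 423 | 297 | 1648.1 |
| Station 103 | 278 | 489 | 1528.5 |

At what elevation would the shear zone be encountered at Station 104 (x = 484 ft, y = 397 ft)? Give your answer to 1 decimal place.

Let the plane be z = a·x + b·y + c.
Station 102−Station 101: 50a − 159b = 111.2;  Station 103−Station 101: −95a + 33b = −8.4.
Solving gives a = −0.17347, b = −0.75392.
Then c = 1536.9 − a·373 − b·456 = 1945.39.
At (484, 397): z = −84.0 − 299.3 + 1945.39 = 1562.1 ft.

1562.1 ft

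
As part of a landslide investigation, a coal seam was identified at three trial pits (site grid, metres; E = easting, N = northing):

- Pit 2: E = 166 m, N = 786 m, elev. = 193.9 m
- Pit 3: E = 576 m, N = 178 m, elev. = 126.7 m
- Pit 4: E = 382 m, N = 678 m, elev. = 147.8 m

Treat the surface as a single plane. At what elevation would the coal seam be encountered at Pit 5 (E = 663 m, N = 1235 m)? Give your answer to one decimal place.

52.7 m

Two edge vectors: Pit 2→Pit 3 = (410, -608, -67.2), Pit 2→Pit 4 = (216, -108, -46.1).
Normal n = (Pit 2→Pit 3) × (Pit 2→Pit 4) = (20771.2, 4385.8, 87048).
So ∂z/∂E = −n_x/n_z = −0.238618 and ∂z/∂N = −n_y/n_z = −0.050384.
Intercept c from Pit 2: 193.9 + 39.61 + 39.60 = 273.11.
At (663, 1235): z = −158.2 − 62.2 + 273.11 = 52.7 m.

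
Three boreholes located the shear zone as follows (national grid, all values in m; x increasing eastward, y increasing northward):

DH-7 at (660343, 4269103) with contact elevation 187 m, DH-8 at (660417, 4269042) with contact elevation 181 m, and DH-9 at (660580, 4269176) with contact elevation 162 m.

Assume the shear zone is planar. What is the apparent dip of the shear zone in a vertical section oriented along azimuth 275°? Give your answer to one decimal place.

Two edge vectors: DH-7→DH-8 = (74, -61, -6), DH-7→DH-9 = (237, 73, -25).
Normal n = (DH-7→DH-8) × (DH-7→DH-9) = (1963, 428, 19859).
So ∂z/∂x = −n_x/n_z = −0.09885 and ∂z/∂y = −n_y/n_z = −0.02155.
Unit vector along 275° is (sin 275°, cos 275°) = (-0.9962, 0.0872).
Slope in that direction = a·(-0.9962) + b·(0.0872) = 0.09659.
Apparent dip = arctan|0.09659| = 5.5° (true dip is 5.8°, so apparent ≤ true as expected).

5.5°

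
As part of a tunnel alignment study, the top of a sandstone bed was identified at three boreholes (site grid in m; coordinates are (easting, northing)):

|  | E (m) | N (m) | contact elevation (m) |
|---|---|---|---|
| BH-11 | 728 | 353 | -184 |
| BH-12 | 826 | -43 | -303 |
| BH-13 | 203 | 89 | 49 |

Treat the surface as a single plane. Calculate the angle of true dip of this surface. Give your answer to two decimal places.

29.06°

Two edge vectors: BH-11→BH-12 = (98, -396, -119), BH-11→BH-13 = (-525, -264, 233).
Normal n = (BH-11→BH-12) × (BH-11→BH-13) = (-123684, 39641, -233772).
So ∂z/∂E = −n_x/n_z = −0.52908 and ∂z/∂N = −n_y/n_z = 0.16957.
Gradient magnitude |∇z| = √(a² + b²) = √(0.27993 + 0.02875) = 0.55559.
True dip = arctan(0.55559) = 29.06°, dipping toward ESE (azimuth ≈ 108°).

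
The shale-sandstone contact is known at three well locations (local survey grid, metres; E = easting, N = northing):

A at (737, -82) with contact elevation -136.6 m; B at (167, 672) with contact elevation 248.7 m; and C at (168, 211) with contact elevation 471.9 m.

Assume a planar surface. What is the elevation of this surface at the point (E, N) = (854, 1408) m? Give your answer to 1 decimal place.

-1016.7 m

Let the plane be z = a·E + b·N + c.
B−A: −570a + 754b = 385.3;  C−A: −569a + 293b = 608.5.
Solving gives a = −1.320210, b = −0.487029.
Then c = -136.6 − a·737 − b·-82 = 796.46.
At (854, 1408): z = −1127.5 − 685.7 + 796.46 = -1016.7 m.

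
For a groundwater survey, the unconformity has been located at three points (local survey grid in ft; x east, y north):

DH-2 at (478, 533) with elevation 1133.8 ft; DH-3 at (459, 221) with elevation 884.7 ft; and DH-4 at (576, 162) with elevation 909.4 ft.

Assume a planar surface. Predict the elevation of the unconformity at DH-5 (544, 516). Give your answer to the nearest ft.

Let the plane be z = a·x + b·y + c.
DH-3−DH-2: −19a − 312b = −249.1;  DH-4−DH-2: 98a − 371b = −224.4.
Solving gives a = 0.59544, b = 0.76214.
Then c = 1133.8 − a·478 − b·533 = 442.96.
At (544, 516): z = 323.9 + 393.3 + 442.96 = 1160.1 ft.

1160 ft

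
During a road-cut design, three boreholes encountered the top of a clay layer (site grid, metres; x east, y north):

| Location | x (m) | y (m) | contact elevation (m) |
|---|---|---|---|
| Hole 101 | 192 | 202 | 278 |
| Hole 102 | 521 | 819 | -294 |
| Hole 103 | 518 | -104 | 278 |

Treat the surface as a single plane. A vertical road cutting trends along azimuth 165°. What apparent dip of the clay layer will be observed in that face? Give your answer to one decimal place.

24.1°

Let the plane be z = a·x + b·y + c.
Hole 102−Hole 101: 329a + 617b = −572;  Hole 103−Hole 101: 326a − 306b = 0.
Solving gives a = −0.57993, b = −0.61783.
Unit vector along 165° is (sin 165°, cos 165°) = (0.2588, -0.9659).
Slope in that direction = a·(0.2588) + b·(-0.9659) = 0.44668.
Apparent dip = arctan|0.44668| = 24.1° (true dip is 40.3°, so apparent ≤ true as expected).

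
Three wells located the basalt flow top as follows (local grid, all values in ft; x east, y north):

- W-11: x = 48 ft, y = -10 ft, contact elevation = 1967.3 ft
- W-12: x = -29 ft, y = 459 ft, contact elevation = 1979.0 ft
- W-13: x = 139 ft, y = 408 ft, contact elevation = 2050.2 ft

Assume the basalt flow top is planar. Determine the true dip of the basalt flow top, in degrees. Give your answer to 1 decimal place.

Let the plane be z = a·x + b·y + c.
W-12−W-11: −77a + 469b = 11.7;  W-13−W-11: 91a + 418b = 82.9.
Solving gives a = 0.45401, b = 0.09949.
Gradient magnitude |∇z| = √(a² + b²) = √(0.20613 + 0.00990) = 0.46478.
True dip = arctan(0.46478) = 24.9°, dipping toward WSW (azimuth ≈ 258°).

24.9°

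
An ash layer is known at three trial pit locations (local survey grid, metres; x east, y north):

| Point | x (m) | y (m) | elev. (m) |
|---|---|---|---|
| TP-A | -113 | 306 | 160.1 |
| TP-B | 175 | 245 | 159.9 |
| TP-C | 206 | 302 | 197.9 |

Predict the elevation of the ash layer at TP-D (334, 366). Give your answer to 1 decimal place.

252.3 m

Let the plane be z = a·x + b·y + c.
TP-B−TP-A: 288a − 61b = −0.2;  TP-C−TP-A: 319a − 4b = 37.8.
Solving gives a = 0.12600, b = 0.59814.
Then c = 160.1 − a·-113 − b·306 = −8.69.
At (334, 366): z = 42.1 + 218.9 − 8.69 = 252.3 m.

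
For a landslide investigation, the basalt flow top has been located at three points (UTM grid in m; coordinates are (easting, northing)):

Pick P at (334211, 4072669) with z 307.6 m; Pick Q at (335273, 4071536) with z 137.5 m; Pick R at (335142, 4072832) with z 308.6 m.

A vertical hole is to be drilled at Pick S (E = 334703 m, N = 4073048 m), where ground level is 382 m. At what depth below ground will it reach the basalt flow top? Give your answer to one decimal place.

35.8 m

Let the plane be z = a·E + b·N + c.
Pick Q−Pick P: 1062a − 1133b = −170.1;  Pick R−Pick P: 931a + 163b = 1.
Solving gives a = −0.021657034, b = 0.129832507.
Then c = 307.6 − a·334211 − b·4072669 = −521219.21.
At (334703, 4073048): z_contact = −7248.67 + 528814.03 − 521219.21 = 346.15 m.
Depth below ground = 382 − 346.15 = 35.8 m.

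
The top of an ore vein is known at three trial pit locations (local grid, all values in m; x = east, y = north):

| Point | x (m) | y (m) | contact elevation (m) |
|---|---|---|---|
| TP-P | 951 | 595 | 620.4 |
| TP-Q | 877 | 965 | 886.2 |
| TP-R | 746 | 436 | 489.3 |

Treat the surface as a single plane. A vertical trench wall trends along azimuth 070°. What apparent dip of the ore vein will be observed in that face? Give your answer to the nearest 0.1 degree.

Let the plane be z = a·x + b·y + c.
TP-Q−TP-P: −74a + 370b = 265.8;  TP-R−TP-P: −205a − 159b = −131.1.
Solving gives a = 0.07127, b = 0.73263.
Unit vector along 070° is (sin 70°, cos 70°) = (0.9397, 0.3420).
Slope in that direction = a·(0.9397) + b·(0.3420) = 0.31755.
Apparent dip = arctan|0.31755| = 17.6° (true dip is 36.4°, so apparent ≤ true as expected).

17.6°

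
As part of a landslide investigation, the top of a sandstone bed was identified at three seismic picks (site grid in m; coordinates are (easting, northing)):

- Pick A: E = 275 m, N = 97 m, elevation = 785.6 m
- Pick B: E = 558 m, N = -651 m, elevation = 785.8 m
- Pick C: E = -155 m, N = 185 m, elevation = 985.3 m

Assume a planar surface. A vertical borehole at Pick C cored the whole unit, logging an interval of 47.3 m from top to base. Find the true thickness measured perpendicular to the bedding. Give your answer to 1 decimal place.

41.6 m

Let the plane be z = a·E + b·N + c.
Pick B−Pick A: 283a − 748b = 0.2;  Pick C−Pick A: −430a + 88b = 199.7.
Solving gives a = −0.50345, b = −0.19075.
|∇z| = √(a²+b²) = 0.53838, so dip δ = arctan(0.53838) = 28.30°.
True thickness = vertical thickness × cos δ = 47.3 × cos 28.30° = 41.6 m.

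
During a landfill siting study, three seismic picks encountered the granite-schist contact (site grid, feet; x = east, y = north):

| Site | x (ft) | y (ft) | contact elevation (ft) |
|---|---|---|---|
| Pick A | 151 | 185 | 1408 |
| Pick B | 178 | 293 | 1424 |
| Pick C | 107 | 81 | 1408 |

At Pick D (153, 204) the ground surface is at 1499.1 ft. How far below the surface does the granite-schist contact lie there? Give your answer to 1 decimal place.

85.9 ft

Two edge vectors: Pick A→Pick B = (27, 108, 16), Pick A→Pick C = (-44, -104, 0).
Normal n = (Pick A→Pick B) × (Pick A→Pick C) = (1664, -704, 1944).
So ∂z/∂x = −n_x/n_z = −0.85597 and ∂z/∂y = −n_y/n_z = 0.36214.
Intercept c from Pick A: 1408 + 129.25 − 67.00 = 1470.26.
At (153, 204): z_contact = −130.96 + 73.88 + 1470.26 = 1413.17 ft.
Depth below ground = 1499.1 − 1413.17 = 85.9 ft.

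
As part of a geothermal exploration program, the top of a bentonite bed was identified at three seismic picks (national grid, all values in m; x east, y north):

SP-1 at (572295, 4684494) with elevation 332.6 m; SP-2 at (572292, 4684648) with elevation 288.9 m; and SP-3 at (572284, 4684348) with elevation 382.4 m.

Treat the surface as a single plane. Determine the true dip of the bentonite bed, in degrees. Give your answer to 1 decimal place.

33.9°

Let the plane be z = a·x + b·y + c.
SP-2−SP-1: −3a + 154b = −43.7;  SP-3−SP-1: −11a − 146b = 49.8.
Solving gives a = −0.60460, b = −0.29554.
Gradient magnitude |∇z| = √(a² + b²) = √(0.36554 + 0.08735) = 0.67297.
True dip = arctan(0.67297) = 33.9°, dipping toward ENE (azimuth ≈ 064°).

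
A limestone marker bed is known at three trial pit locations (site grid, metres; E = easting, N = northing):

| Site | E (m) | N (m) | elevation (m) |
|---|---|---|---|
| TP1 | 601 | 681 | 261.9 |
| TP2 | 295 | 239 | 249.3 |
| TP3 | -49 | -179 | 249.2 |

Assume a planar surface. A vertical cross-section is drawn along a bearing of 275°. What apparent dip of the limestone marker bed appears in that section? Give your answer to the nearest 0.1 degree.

13.0°

Let the plane be z = a·E + b·N + c.
TP2−TP1: −306a − 442b = −12.6;  TP3−TP1: −650a − 860b = −12.7.
Solving gives a = −0.21635, b = 0.17829.
Unit vector along 275° is (sin 275°, cos 275°) = (-0.9962, 0.0872).
Slope in that direction = a·(-0.9962) + b·(0.0872) = 0.23106.
Apparent dip = arctan|0.23106| = 13.0° (true dip is 15.7°, so apparent ≤ true as expected).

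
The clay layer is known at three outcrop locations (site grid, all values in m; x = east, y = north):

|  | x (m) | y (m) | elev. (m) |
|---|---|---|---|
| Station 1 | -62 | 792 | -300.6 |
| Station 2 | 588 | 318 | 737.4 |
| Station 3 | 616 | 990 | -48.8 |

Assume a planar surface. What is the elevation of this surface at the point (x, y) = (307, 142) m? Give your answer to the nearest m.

Two edge vectors: Station 1→Station 2 = (650, -474, 1038), Station 1→Station 3 = (678, 198, 251.8).
Normal n = (Station 1→Station 2) × (Station 1→Station 3) = (-324877.2, 540094, 450072).
So ∂z/∂x = −n_x/n_z = 0.72183 and ∂z/∂y = −n_y/n_z = −1.20002.
Intercept c from Station 1: -300.6 + 44.75 + 950.41 = 694.57.
At (307, 142): z = 221.6 − 170.4 + 694.57 = 745.8 m.

746 m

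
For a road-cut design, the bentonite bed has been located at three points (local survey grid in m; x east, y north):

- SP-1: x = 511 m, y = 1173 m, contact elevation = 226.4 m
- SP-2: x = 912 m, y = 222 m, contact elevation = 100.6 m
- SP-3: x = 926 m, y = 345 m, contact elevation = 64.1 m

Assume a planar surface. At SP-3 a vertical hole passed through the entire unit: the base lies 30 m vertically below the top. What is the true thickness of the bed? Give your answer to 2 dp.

23.12 m

Let the plane be z = a·x + b·y + c.
SP-2−SP-1: 401a − 951b = −125.8;  SP-3−SP-1: 415a − 828b = −162.3.
Solving gives a = −0.80120, b = −0.20555.
|∇z| = √(a²+b²) = 0.82715, so dip δ = arctan(0.82715) = 39.60°.
True thickness = vertical thickness × cos δ = 30 × cos 39.60° = 23.12 m.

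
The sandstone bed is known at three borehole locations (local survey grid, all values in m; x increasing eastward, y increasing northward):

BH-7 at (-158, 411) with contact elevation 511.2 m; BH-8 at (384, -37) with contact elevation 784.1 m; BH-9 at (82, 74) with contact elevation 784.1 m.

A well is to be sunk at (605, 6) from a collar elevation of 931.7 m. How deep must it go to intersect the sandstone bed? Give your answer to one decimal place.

Let the plane be z = a·x + b·y + c.
BH-8−BH-7: 542a − 448b = 272.9;  BH-9−BH-7: 240a − 337b = 272.9.
Solving gives a = −0.40317, b = −1.09692.
Then c = 511.2 − a·-158 − b·411 = 898.33.
At (605, 6): z_contact = −243.92 − 6.58 + 898.33 = 647.83 m.
Depth below ground = 931.7 − 647.83 = 283.9 m.

283.9 m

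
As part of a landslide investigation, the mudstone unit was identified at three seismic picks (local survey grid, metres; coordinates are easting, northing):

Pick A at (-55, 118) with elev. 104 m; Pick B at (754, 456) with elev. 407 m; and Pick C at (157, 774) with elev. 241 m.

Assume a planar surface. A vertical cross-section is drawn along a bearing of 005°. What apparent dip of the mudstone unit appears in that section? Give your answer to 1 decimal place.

7.4°

Let the plane be z = a·easting + b·northing + c.
Pick B−Pick A: 809a + 338b = 303;  Pick C−Pick A: 212a + 656b = 137.
Solving gives a = 0.33213, b = 0.10151.
Unit vector along 005° is (sin 5°, cos 5°) = (0.0872, 0.9962).
Slope in that direction = a·(0.0872) + b·(0.9962) = 0.13007.
Apparent dip = arctan|0.13007| = 7.4° (true dip is 19.2°, so apparent ≤ true as expected).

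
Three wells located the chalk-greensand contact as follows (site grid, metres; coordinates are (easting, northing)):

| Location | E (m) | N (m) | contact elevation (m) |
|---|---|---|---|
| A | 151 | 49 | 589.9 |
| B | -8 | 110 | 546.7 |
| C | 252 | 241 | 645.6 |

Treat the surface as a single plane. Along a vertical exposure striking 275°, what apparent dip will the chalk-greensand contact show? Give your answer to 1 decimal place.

Two edge vectors: A→B = (-159, 61, -43.2), A→C = (101, 192, 55.7).
Normal n = (A→B) × (A→C) = (11692.1, 4493.1, -36689).
So ∂z/∂E = −n_x/n_z = 0.31868 and ∂z/∂N = −n_y/n_z = 0.12246.
Unit vector along 275° is (sin 275°, cos 275°) = (-0.9962, 0.0872).
Slope in that direction = a·(-0.9962) + b·(0.0872) = −0.30680.
Apparent dip = arctan|0.30680| = 17.1° (true dip is 18.9°, so apparent ≤ true as expected).

17.1°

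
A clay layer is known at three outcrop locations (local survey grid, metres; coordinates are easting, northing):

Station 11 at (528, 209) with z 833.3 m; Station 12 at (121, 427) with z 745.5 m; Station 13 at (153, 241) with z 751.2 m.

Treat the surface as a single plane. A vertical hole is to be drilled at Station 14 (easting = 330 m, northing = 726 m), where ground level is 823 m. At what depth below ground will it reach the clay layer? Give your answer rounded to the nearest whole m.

Let the plane be z = a·easting + b·northing + c.
Station 12−Station 11: −407a + 218b = −87.8;  Station 13−Station 11: −375a + 32b = −82.1.
Solving gives a = 0.21954, b = 0.00713.
Then c = 833.3 − a·528 − b·209 = 715.89.
At (330, 726): z_contact = 72.4 + 5.2 + 715.89 = 793.5 m.
Depth below ground = 823 − 793.5 = 29 m.

29 m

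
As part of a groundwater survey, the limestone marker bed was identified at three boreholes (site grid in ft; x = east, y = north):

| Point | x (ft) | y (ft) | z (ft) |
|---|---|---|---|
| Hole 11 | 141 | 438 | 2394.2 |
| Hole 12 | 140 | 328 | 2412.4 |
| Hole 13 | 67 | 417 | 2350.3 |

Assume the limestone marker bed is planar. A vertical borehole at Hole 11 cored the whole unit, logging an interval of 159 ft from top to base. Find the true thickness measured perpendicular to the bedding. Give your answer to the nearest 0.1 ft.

Two edge vectors: Hole 11→Hole 12 = (-1, -110, 18.2), Hole 11→Hole 13 = (-74, -21, -43.9).
Normal n = (Hole 11→Hole 12) × (Hole 11→Hole 13) = (5211.2, -1390.7, -8119).
So ∂z/∂x = −n_x/n_z = 0.64185 and ∂z/∂y = −n_y/n_z = −0.17129.
|∇z| = √(a²+b²) = 0.66432, so dip δ = arctan(0.66432) = 33.60°.
True thickness = vertical thickness × cos δ = 159 × cos 33.60° = 132.4 ft.

132.4 ft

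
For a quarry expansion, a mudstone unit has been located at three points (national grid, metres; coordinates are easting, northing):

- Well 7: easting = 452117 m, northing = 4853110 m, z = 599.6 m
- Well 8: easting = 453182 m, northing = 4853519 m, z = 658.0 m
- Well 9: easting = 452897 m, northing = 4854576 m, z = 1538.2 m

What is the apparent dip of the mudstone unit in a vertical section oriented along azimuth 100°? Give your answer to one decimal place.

Let the plane be z = a·easting + b·northing + c.
Well 8−Well 7: 1065a + 409b = 58.4;  Well 9−Well 7: 780a + 1466b = 938.6.
Solving gives a = −0.24010, b = 0.76799.
Unit vector along 100° is (sin 100°, cos 100°) = (0.9848, -0.1736).
Slope in that direction = a·(0.9848) + b·(-0.1736) = −0.36982.
Apparent dip = arctan|0.36982| = 20.3° (true dip is 38.8°, so apparent ≤ true as expected).

20.3°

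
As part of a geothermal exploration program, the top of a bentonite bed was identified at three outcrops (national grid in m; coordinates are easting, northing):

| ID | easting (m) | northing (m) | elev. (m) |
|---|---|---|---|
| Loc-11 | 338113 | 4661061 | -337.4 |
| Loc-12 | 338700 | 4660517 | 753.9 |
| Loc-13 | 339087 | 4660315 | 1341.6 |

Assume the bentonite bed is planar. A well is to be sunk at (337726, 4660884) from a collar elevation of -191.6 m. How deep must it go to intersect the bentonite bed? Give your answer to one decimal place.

Two edge vectors: Loc-11→Loc-12 = (587, -544, 1091.3), Loc-11→Loc-13 = (974, -746, 1679).
Normal n = (Loc-11→Loc-12) × (Loc-11→Loc-13) = (-99266.2, 77353.2, 91954).
So ∂z/∂easting = −n_x/n_z = 1.079520195 and ∂z/∂northing = −n_y/n_z = −0.841216260.
Intercept c from Loc-11: -337.4 − 364999.81 + 3920960.30 = 3555623.09.
At (337726, 4660884): z_contact = 364582.04 − 3920811.41 + 3555623.09 = -606.28 m.
Depth below ground = -191.6 − (-606.28) = 414.7 m.

414.7 m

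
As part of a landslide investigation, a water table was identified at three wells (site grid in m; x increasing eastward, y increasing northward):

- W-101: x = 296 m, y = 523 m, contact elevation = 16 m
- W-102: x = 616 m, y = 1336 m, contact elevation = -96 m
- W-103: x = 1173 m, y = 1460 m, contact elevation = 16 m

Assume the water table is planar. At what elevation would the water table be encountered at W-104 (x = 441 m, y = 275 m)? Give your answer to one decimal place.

111.8 m

Two edge vectors: W-101→W-102 = (320, 813, -112), W-101→W-103 = (877, 937, 0).
Normal n = (W-101→W-102) × (W-101→W-103) = (104944, -98224, -413161).
So ∂z/∂x = −n_x/n_z = 0.254003 and ∂z/∂y = −n_y/n_z = −0.237738.
Intercept c from W-101: 16 − 75.18 + 124.34 = 65.15.
At (441, 275): z = 112.0 − 65.4 + 65.15 = 111.8 m.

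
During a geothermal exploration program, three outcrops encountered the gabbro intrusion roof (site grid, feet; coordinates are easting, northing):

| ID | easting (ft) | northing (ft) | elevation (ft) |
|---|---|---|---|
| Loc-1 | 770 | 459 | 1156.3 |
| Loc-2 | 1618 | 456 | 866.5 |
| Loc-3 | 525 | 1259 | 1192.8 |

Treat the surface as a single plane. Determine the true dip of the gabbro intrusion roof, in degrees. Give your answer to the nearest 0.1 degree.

Two edge vectors: Loc-1→Loc-2 = (848, -3, -289.8), Loc-1→Loc-3 = (-245, 800, 36.5).
Normal n = (Loc-1→Loc-2) × (Loc-1→Loc-3) = (231730.5, 40049, 677665).
So ∂z/∂easting = −n_x/n_z = −0.34195 and ∂z/∂northing = −n_y/n_z = −0.05910.
Gradient magnitude |∇z| = √(a² + b²) = √(0.11693 + 0.00349) = 0.34702.
True dip = arctan(0.34702) = 19.1°, dipping toward E (azimuth ≈ 080°).

19.1°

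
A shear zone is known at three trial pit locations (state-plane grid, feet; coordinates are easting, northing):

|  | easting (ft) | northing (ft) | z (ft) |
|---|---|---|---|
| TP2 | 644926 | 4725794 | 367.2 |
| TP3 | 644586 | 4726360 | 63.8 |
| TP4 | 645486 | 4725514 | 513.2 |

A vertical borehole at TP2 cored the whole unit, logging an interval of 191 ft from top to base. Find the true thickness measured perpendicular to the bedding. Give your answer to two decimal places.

Two edge vectors: TP2→TP3 = (-340, 566, -303.4), TP2→TP4 = (560, -280, 146).
Normal n = (TP2→TP3) × (TP2→TP4) = (-2316, -120264, -221760).
So ∂z/∂easting = −n_x/n_z = −0.01044 and ∂z/∂northing = −n_y/n_z = −0.54232.
|∇z| = √(a²+b²) = 0.54242, so dip δ = arctan(0.54242) = 28.48°.
True thickness = vertical thickness × cos δ = 191 × cos 28.48° = 167.89 ft.

167.89 ft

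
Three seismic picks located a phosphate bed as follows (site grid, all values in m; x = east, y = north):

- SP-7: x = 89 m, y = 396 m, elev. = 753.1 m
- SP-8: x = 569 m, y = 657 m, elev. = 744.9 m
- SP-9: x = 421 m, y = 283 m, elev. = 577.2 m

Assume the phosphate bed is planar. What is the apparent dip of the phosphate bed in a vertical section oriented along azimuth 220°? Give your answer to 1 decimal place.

13.0°

Two edge vectors: SP-7→SP-8 = (480, 261, -8.2), SP-7→SP-9 = (332, -113, -175.9).
Normal n = (SP-7→SP-8) × (SP-7→SP-9) = (-46836.5, 81709.6, -140892).
So ∂z/∂x = −n_x/n_z = −0.33243 and ∂z/∂y = −n_y/n_z = 0.57994.
Unit vector along 220° is (sin 220°, cos 220°) = (-0.6428, -0.7660).
Slope in that direction = a·(-0.6428) + b·(-0.7660) = −0.23058.
Apparent dip = arctan|0.23058| = 13.0° (true dip is 33.8°, so apparent ≤ true as expected).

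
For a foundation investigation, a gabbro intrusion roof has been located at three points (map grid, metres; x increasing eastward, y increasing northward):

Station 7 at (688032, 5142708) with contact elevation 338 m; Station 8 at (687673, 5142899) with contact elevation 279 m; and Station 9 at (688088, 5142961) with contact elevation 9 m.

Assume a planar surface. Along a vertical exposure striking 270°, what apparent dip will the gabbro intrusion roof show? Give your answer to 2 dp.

25.26°

Let the plane be z = a·x + b·y + c.
Station 8−Station 7: −359a + 191b = −59;  Station 9−Station 7: 56a + 253b = −329.
Solving gives a = −0.47193, b = −1.19594.
Unit vector along 270° is (sin 270°, cos 270°) = (-1.0000, -0.0000).
Slope in that direction = a·(-1.0000) + b·(-0.0000) = 0.47193.
Apparent dip = arctan|0.47193| = 25.26° (true dip is 52.1°, so apparent ≤ true as expected).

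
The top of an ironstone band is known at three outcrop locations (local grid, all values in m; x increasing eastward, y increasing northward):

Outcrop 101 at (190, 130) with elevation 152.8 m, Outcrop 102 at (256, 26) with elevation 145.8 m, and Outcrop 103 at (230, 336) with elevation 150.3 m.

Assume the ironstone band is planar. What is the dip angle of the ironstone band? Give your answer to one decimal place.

Two edge vectors: Outcrop 101→Outcrop 102 = (66, -104, -7), Outcrop 101→Outcrop 103 = (40, 206, -2.5).
Normal n = (Outcrop 101→Outcrop 102) × (Outcrop 101→Outcrop 103) = (1702, -115, 17756).
So ∂z/∂x = −n_x/n_z = −0.09585 and ∂z/∂y = −n_y/n_z = 0.00648.
Gradient magnitude |∇z| = √(a² + b²) = √(0.00919 + 0.00004) = 0.09607.
True dip = arctan(0.09607) = 5.5°, dipping toward E (azimuth ≈ 094°).

5.5°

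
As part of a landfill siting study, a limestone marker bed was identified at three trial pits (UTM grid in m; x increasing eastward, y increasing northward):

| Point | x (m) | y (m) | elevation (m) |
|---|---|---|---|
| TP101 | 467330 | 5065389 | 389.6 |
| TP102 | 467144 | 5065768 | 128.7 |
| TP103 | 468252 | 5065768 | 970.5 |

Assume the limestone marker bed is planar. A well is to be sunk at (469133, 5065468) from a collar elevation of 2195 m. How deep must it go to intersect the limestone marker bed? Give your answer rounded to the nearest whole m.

461 m

Let the plane be z = a·x + b·y + c.
TP102−TP101: −186a + 379b = −260.9;  TP103−TP101: 922a + 379b = 580.9.
Solving gives a = 0.75974729, b = −0.31553299.
Then c = 389.6 − a·467330 − b·5065389 = 1243634.24.
At (469133, 5065468): z_contact = 356422.5 − 1598322.3 + 1243634.24 = 1734.5 m.
Depth below ground = 2195 − 1734.5 = 461 m.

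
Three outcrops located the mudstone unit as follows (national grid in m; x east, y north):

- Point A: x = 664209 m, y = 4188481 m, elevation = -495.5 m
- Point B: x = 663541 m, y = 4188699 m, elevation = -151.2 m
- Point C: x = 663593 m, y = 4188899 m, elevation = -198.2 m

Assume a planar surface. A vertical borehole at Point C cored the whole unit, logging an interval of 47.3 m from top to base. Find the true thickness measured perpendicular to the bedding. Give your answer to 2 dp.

41.38 m

Let the plane be z = a·x + b·y + c.
Point B−Point A: −668a + 218b = 344.3;  Point C−Point A: −616a + 418b = 297.3.
Solving gives a = −0.54580, b = −0.09309.
|∇z| = √(a²+b²) = 0.55368, so dip δ = arctan(0.55368) = 28.97°.
True thickness = vertical thickness × cos δ = 47.3 × cos 28.97° = 41.38 m.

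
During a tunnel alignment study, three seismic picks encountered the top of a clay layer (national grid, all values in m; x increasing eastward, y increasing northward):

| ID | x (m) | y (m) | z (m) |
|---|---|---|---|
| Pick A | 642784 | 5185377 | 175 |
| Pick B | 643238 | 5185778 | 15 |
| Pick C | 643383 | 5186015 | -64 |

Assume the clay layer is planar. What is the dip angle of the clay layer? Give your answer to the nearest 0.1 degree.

15.9°

Two edge vectors: Pick A→Pick B = (454, 401, -160), Pick A→Pick C = (599, 638, -239).
Normal n = (Pick A→Pick B) × (Pick A→Pick C) = (6241, 12666, 49453).
So ∂z/∂x = −n_x/n_z = −0.12620 and ∂z/∂y = −n_y/n_z = −0.25612.
Gradient magnitude |∇z| = √(a² + b²) = √(0.01593 + 0.06560) = 0.28553.
True dip = arctan(0.28553) = 15.9°, dipping toward NNE (azimuth ≈ 026°).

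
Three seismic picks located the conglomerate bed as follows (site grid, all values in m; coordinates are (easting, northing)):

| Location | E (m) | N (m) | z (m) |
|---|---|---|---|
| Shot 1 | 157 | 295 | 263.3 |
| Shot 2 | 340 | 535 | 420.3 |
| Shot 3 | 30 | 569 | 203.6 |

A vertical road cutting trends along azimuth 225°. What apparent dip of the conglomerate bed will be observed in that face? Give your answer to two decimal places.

Two edge vectors: Shot 1→Shot 2 = (183, 240, 157), Shot 1→Shot 3 = (-127, 274, -59.7).
Normal n = (Shot 1→Shot 2) × (Shot 1→Shot 3) = (-57346, -9013.9, 80622).
So ∂z/∂E = −n_x/n_z = 0.71129 and ∂z/∂N = −n_y/n_z = 0.11180.
Unit vector along 225° is (sin 225°, cos 225°) = (-0.7071, -0.7071).
Slope in that direction = a·(-0.7071) + b·(-0.7071) = −0.58202.
Apparent dip = arctan|0.58202| = 30.20° (true dip is 35.8°, so apparent ≤ true as expected).

30.20°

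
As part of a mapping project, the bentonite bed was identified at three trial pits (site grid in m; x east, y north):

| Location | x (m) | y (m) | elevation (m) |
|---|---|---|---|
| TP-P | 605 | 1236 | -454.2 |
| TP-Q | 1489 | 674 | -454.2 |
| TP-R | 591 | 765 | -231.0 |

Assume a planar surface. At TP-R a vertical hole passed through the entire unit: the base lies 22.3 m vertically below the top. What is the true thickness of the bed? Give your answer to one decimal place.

Two edge vectors: TP-P→TP-Q = (884, -562, 0), TP-P→TP-R = (-14, -471, 223.2).
Normal n = (TP-P→TP-Q) × (TP-P→TP-R) = (-125438.4, -197308.8, -424232).
So ∂z/∂x = −n_x/n_z = −0.29568 and ∂z/∂y = −n_y/n_z = −0.46510.
|∇z| = √(a²+b²) = 0.55113, so dip δ = arctan(0.55113) = 28.86°.
True thickness = vertical thickness × cos δ = 22.3 × cos 28.86° = 19.5 m.

19.5 m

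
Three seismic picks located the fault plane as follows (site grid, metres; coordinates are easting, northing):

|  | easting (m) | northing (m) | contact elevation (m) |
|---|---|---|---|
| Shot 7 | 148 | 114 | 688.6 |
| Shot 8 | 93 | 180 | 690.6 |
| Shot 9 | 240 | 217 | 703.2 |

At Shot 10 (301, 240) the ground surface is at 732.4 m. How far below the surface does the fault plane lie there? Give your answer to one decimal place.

Two edge vectors: Shot 7→Shot 8 = (-55, 66, 2), Shot 7→Shot 9 = (92, 103, 14.6).
Normal n = (Shot 7→Shot 8) × (Shot 7→Shot 9) = (757.6, 987, -11737).
So ∂z/∂easting = −n_x/n_z = 0.06455 and ∂z/∂northing = −n_y/n_z = 0.08409.
Intercept c from Shot 7: 688.6 − 9.55 − 9.59 = 669.46.
At (301, 240): z_contact = 19.43 + 20.18 + 669.46 = 709.07 m.
Depth below ground = 732.4 − 709.07 = 23.3 m.

23.3 m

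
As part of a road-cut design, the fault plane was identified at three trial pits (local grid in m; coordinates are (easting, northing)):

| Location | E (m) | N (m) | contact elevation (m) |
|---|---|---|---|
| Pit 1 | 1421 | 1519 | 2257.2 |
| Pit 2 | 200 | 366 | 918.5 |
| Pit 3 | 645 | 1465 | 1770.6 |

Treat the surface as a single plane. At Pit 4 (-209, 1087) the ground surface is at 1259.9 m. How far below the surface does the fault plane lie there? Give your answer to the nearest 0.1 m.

Let the plane be z = a·E + b·N + c.
Pit 2−Pit 1: −1221a − 1153b = −1338.7;  Pit 3−Pit 1: −776a − 54b = −486.6.
Solving gives a = 0.589724, b = 0.536554.
Then c = 2257.2 − a·1421 − b·1519 = 604.18.
At (-209, 1087): z_contact = −123.25 + 583.23 + 604.18 = 1064.16 m.
Depth below ground = 1259.9 − 1064.16 = 195.7 m.

195.7 m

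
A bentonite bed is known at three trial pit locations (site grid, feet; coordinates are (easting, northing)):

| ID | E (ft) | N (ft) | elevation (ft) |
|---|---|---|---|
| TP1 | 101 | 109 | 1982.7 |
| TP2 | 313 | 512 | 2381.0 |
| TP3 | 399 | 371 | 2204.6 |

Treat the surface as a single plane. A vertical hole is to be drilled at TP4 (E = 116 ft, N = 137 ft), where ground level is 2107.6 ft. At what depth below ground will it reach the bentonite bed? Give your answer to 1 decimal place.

97.3 ft

Let the plane be z = a·E + b·N + c.
TP2−TP1: 212a + 403b = 398.3;  TP3−TP1: 298a + 262b = 221.9.
Solving gives a = −0.23128, b = 1.11000.
Then c = 1982.7 − a·101 − b·109 = 1885.07.
At (116, 137): z_contact = −26.83 + 152.07 + 1885.07 = 2010.31 ft.
Depth below ground = 2107.6 − 2010.31 = 97.3 ft.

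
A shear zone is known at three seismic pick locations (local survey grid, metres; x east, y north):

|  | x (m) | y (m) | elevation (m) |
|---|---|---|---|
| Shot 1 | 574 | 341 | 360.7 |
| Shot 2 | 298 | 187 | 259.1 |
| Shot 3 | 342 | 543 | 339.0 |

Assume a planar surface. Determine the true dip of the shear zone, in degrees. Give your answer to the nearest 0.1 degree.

Two edge vectors: Shot 1→Shot 2 = (-276, -154, -101.6), Shot 1→Shot 3 = (-232, 202, -21.7).
Normal n = (Shot 1→Shot 2) × (Shot 1→Shot 3) = (23865, 17582, -91480).
So ∂z/∂x = −n_x/n_z = 0.26088 and ∂z/∂y = −n_y/n_z = 0.19220.
Gradient magnitude |∇z| = √(a² + b²) = √(0.06806 + 0.03694) = 0.32403.
True dip = arctan(0.32403) = 18.0°, dipping toward SW (azimuth ≈ 234°).

18.0°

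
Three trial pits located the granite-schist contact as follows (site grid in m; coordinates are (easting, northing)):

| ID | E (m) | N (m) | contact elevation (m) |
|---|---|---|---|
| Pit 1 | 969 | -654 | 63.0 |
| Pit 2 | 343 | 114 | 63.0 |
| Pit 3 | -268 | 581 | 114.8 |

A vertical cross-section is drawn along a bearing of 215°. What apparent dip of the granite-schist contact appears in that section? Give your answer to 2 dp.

15.60°

Two edge vectors: Pit 1→Pit 2 = (-626, 768, 0), Pit 1→Pit 3 = (-1237, 1235, 51.8).
Normal n = (Pit 1→Pit 2) × (Pit 1→Pit 3) = (39782.4, 32426.8, 176906).
So ∂z/∂E = −n_x/n_z = −0.22488 and ∂z/∂N = −n_y/n_z = −0.18330.
Unit vector along 215° is (sin 215°, cos 215°) = (-0.5736, -0.8192).
Slope in that direction = a·(-0.5736) + b·(-0.8192) = 0.27914.
Apparent dip = arctan|0.27914| = 15.60° (true dip is 16.2°, so apparent ≤ true as expected).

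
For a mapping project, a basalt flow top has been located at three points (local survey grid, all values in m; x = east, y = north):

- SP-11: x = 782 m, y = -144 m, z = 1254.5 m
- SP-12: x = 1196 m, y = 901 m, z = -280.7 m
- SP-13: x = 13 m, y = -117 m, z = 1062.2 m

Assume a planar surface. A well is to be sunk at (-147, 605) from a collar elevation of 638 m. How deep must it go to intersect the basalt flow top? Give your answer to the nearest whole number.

724 m

Two edge vectors: SP-11→SP-12 = (414, 1045, -1535.2), SP-11→SP-13 = (-769, 27, -192.3).
Normal n = (SP-11→SP-12) × (SP-11→SP-13) = (-159503.1, 1260181, 814783).
So ∂z/∂x = −n_x/n_z = 0.19576 and ∂z/∂y = −n_y/n_z = −1.54665.
Intercept c from SP-11: 1254.5 − 153.09 − 222.72 = 878.70.
At (-147, 605): z_contact = −28.8 − 935.7 + 878.70 = -85.8 m.
Depth below ground = 638 − (-85.8) = 724 m.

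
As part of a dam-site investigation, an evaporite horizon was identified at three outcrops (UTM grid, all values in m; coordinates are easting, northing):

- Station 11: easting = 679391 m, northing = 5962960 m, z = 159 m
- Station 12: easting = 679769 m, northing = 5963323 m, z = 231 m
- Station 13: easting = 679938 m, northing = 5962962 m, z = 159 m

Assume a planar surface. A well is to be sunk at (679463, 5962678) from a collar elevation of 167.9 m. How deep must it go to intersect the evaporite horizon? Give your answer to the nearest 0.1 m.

Two edge vectors: Station 11→Station 12 = (378, 363, 72), Station 11→Station 13 = (547, 2, 0).
Normal n = (Station 11→Station 12) × (Station 11→Station 13) = (-144, 39384, -197805).
So ∂z/∂easting = −n_x/n_z = −0.000727990 and ∂z/∂northing = −n_y/n_z = 0.199105179.
Intercept c from Station 11: 159 + 494.59 − 1187256.22 = −1186602.63.
At (679463, 5962678): z_contact = −494.64 + 1187200.07 − 1186602.63 = 102.80 m.
Depth below ground = 167.9 − 102.80 = 65.1 m.

65.1 m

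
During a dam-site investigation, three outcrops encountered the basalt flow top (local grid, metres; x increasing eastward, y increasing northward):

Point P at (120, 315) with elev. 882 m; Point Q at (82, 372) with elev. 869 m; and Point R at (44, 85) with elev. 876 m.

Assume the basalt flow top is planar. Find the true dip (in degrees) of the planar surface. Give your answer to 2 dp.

Two edge vectors: Point P→Point Q = (-38, 57, -13), Point P→Point R = (-76, -230, -6).
Normal n = (Point P→Point Q) × (Point P→Point R) = (-3332, 760, 13072).
So ∂z/∂x = −n_x/n_z = 0.25490 and ∂z/∂y = −n_y/n_z = −0.05814.
Gradient magnitude |∇z| = √(a² + b²) = √(0.06497 + 0.00338) = 0.26144.
True dip = arctan(0.26144) = 14.65°, dipping toward WNW (azimuth ≈ 283°).

14.65°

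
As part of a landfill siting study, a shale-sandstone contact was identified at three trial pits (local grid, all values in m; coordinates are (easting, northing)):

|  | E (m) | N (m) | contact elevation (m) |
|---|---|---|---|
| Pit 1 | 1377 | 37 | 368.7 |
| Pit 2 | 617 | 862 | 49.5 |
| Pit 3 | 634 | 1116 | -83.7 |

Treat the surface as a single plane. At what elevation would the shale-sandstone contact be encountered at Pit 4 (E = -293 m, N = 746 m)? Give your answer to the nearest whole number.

Let the plane be z = a·E + b·N + c.
Pit 2−Pit 1: −760a + 825b = −319.2;  Pit 3−Pit 1: −743a + 1079b = −452.4.
Solving gives a = −0.13915, b = −0.51510.
Then c = 368.7 − a·1377 − b·37 = 579.37.
At (-293, 746): z = 40.8 − 384.3 + 579.37 = 235.9 m.

236 m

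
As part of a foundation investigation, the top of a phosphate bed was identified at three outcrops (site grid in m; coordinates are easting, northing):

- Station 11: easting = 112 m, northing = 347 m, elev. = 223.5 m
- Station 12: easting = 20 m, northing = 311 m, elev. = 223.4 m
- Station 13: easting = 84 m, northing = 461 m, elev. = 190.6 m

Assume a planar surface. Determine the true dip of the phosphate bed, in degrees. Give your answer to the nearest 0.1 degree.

15.8°

Let the plane be z = a·easting + b·northing + c.
Station 12−Station 11: −92a − 36b = −0.1;  Station 13−Station 11: −28a + 114b = −32.9.
Solving gives a = 0.10402, b = −0.26305.
Gradient magnitude |∇z| = √(a² + b²) = √(0.01082 + 0.06919) = 0.28287.
True dip = arctan(0.28287) = 15.8°, dipping toward NNW (azimuth ≈ 338°).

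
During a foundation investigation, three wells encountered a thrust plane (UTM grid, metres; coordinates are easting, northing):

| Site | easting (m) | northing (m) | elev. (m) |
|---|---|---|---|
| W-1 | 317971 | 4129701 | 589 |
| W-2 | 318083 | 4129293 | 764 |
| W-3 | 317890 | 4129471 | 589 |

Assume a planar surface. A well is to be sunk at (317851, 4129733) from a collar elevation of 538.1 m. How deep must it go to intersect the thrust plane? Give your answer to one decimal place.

38.9 m

Two edge vectors: W-1→W-2 = (112, -408, 175), W-1→W-3 = (-81, -230, 0).
Normal n = (W-1→W-2) × (W-1→W-3) = (40250, -14175, -58808).
So ∂z/∂easting = −n_x/n_z = 0.684430690 and ∂z/∂northing = −n_y/n_z = −0.241038634.
Intercept c from W-1: 589 − 217629.11 + 995417.49 = 778377.38.
At (317851, 4129733): z_contact = 217546.98 − 995425.20 + 778377.38 = 499.16 m.
Depth below ground = 538.1 − 499.16 = 38.9 m.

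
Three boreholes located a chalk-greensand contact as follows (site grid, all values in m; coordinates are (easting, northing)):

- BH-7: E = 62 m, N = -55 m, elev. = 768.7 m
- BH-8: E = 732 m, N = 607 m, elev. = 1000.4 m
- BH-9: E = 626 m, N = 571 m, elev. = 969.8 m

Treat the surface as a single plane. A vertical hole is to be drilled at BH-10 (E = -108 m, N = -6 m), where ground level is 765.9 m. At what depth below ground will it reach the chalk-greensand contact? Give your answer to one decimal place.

36.9 m

Two edge vectors: BH-7→BH-8 = (670, 662, 231.7), BH-7→BH-9 = (564, 626, 201.1).
Normal n = (BH-7→BH-8) × (BH-7→BH-9) = (-11916, -4058.2, 46052).
So ∂z/∂E = −n_x/n_z = 0.25875 and ∂z/∂N = −n_y/n_z = 0.08812.
Intercept c from BH-7: 768.7 − 16.04 + 4.85 = 757.50.
At (-108, -6): z_contact = −27.95 − 0.53 + 757.50 = 729.03 m.
Depth below ground = 765.9 − 729.03 = 36.9 m.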